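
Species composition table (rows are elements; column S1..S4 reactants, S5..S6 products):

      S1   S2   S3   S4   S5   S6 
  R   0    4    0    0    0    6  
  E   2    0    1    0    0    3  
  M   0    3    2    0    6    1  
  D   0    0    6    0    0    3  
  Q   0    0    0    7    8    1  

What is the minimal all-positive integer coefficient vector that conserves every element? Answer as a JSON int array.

R: 5·0+6·4+2·0+4·0 = 24 | 3·0+4·6 = 24
E: 5·2+6·0+2·1+4·0 = 12 | 3·0+4·3 = 12
M: 5·0+6·3+2·2+4·0 = 22 | 3·6+4·1 = 22
D: 5·0+6·0+2·6+4·0 = 12 | 3·0+4·3 = 12
Q: 5·0+6·0+2·0+4·7 = 28 | 3·8+4·1 = 28
gcd(5,6,2,4,3,4) = 1

Coefficients: [5, 6, 2, 4, 3, 4]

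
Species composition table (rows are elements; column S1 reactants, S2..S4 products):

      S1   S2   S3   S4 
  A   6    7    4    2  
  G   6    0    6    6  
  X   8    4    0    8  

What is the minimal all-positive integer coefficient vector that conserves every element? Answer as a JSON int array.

A: 4·6 = 24 | 2·7+1·4+3·2 = 24
G: 4·6 = 24 | 2·0+1·6+3·6 = 24
X: 4·8 = 32 | 2·4+1·0+3·8 = 32
gcd(4,2,1,3) = 1

Coefficients: [4, 2, 1, 3]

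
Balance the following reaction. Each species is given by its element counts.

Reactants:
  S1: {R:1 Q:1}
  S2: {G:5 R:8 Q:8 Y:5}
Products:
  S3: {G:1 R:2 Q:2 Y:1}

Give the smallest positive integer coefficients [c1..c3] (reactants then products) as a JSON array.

G: 2·0+1·5 = 5 | 5·1 = 5
R: 2·1+1·8 = 10 | 5·2 = 10
Q: 2·1+1·8 = 10 | 5·2 = 10
Y: 2·0+1·5 = 5 | 5·1 = 5
gcd(2,1,5) = 1

Coefficients: [2, 1, 5]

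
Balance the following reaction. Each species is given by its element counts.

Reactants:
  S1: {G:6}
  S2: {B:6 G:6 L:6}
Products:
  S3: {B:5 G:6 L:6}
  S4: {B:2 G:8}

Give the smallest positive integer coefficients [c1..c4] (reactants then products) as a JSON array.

Coefficients: [4, 6, 6, 3]

B: 4·0+6·6 = 36 | 6·5+3·2 = 36
G: 4·6+6·6 = 60 | 6·6+3·8 = 60
L: 4·0+6·6 = 36 | 6·6+3·0 = 36
gcd(4,6,6,3) = 1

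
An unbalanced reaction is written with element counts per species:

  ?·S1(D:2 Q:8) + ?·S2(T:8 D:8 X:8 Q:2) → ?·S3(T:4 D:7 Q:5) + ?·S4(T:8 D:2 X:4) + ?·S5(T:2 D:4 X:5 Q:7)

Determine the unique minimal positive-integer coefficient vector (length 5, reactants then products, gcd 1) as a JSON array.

T: 4·0+3·8 = 24 | 2·4+1·8+4·2 = 24
D: 4·2+3·8 = 32 | 2·7+1·2+4·4 = 32
X: 4·0+3·8 = 24 | 2·0+1·4+4·5 = 24
Q: 4·8+3·2 = 38 | 2·5+1·0+4·7 = 38
gcd(4,3,2,1,4) = 1

Coefficients: [4, 3, 2, 1, 4]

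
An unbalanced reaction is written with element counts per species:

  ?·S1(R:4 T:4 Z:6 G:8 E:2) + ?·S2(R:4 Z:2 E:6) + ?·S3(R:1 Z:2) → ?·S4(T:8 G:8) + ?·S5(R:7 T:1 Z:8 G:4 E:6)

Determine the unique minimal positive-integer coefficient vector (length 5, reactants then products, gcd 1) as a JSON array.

R: 3·4+3·4+4·1 = 28 | 1·0+4·7 = 28
T: 3·4+3·0+4·0 = 12 | 1·8+4·1 = 12
Z: 3·6+3·2+4·2 = 32 | 1·0+4·8 = 32
G: 3·8+3·0+4·0 = 24 | 1·8+4·4 = 24
E: 3·2+3·6+4·0 = 24 | 1·0+4·6 = 24
gcd(3,3,4,1,4) = 1

Coefficients: [3, 3, 4, 1, 4]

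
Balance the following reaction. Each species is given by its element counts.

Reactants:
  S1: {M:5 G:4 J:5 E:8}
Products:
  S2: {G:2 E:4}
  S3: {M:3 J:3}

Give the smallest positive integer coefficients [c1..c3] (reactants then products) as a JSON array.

Coefficients: [3, 6, 5]

M: 3·5 = 15 | 6·0+5·3 = 15
G: 3·4 = 12 | 6·2+5·0 = 12
J: 3·5 = 15 | 6·0+5·3 = 15
E: 3·8 = 24 | 6·4+5·0 = 24
gcd(3,6,5) = 1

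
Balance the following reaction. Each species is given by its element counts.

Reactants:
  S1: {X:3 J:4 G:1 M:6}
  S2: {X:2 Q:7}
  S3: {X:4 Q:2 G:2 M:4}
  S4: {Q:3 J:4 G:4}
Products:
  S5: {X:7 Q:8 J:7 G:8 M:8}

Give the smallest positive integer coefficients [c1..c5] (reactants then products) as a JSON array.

Coefficients: [2, 1, 5, 5, 4]

X: 2·3+1·2+5·4+5·0 = 28 | 4·7 = 28
Q: 2·0+1·7+5·2+5·3 = 32 | 4·8 = 32
J: 2·4+1·0+5·0+5·4 = 28 | 4·7 = 28
G: 2·1+1·0+5·2+5·4 = 32 | 4·8 = 32
M: 2·6+1·0+5·4+5·0 = 32 | 4·8 = 32
gcd(2,1,5,5,4) = 1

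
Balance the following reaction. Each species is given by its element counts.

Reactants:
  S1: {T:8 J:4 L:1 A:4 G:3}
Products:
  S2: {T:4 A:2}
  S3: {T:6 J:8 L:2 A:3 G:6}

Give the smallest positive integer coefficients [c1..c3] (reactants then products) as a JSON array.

T: 4·8 = 32 | 5·4+2·6 = 32
J: 4·4 = 16 | 5·0+2·8 = 16
L: 4·1 = 4 | 5·0+2·2 = 4
A: 4·4 = 16 | 5·2+2·3 = 16
G: 4·3 = 12 | 5·0+2·6 = 12
gcd(4,5,2) = 1

Coefficients: [4, 5, 2]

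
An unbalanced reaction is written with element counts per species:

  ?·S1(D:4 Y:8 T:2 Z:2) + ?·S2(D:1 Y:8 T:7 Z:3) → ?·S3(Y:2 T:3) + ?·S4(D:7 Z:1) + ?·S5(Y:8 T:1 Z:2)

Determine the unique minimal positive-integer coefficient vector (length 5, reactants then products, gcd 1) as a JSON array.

Coefficients: [5, 1, 4, 3, 5]

D: 5·4+1·1 = 21 | 4·0+3·7+5·0 = 21
Y: 5·8+1·8 = 48 | 4·2+3·0+5·8 = 48
T: 5·2+1·7 = 17 | 4·3+3·0+5·1 = 17
Z: 5·2+1·3 = 13 | 4·0+3·1+5·2 = 13
gcd(5,1,4,3,5) = 1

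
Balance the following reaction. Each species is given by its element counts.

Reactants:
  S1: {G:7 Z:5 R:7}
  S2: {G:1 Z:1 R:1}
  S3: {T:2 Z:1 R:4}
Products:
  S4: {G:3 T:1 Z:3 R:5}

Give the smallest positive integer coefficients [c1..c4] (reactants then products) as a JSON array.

Coefficients: [1, 5, 2, 4]

G: 1·7+5·1+2·0 = 12 | 4·3 = 12
T: 1·0+5·0+2·2 = 4 | 4·1 = 4
Z: 1·5+5·1+2·1 = 12 | 4·3 = 12
R: 1·7+5·1+2·4 = 20 | 4·5 = 20
gcd(1,5,2,4) = 1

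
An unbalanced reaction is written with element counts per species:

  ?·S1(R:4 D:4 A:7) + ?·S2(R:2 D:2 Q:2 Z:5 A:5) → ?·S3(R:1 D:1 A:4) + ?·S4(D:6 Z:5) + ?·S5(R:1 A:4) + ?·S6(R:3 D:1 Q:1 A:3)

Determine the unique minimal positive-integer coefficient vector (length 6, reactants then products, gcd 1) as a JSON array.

R: 5·4+3·2 = 26 | 2·1+3·0+6·1+6·3 = 26
D: 5·4+3·2 = 26 | 2·1+3·6+6·0+6·1 = 26
Q: 5·0+3·2 = 6 | 2·0+3·0+6·0+6·1 = 6
Z: 5·0+3·5 = 15 | 2·0+3·5+6·0+6·0 = 15
A: 5·7+3·5 = 50 | 2·4+3·0+6·4+6·3 = 50
gcd(5,3,2,3,6,6) = 1

Coefficients: [5, 3, 2, 3, 6, 6]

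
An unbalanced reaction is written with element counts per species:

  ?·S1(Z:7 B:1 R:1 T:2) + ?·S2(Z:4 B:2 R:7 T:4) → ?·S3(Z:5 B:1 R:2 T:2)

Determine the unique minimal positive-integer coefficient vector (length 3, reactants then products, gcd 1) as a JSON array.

Z: 3·7+1·4 = 25 | 5·5 = 25
B: 3·1+1·2 = 5 | 5·1 = 5
R: 3·1+1·7 = 10 | 5·2 = 10
T: 3·2+1·4 = 10 | 5·2 = 10
gcd(3,1,5) = 1

Coefficients: [3, 1, 5]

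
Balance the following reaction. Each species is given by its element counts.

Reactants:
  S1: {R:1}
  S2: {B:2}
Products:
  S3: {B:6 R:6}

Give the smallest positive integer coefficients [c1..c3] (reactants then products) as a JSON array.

Coefficients: [6, 3, 1]

B: 6·0+3·2 = 6 | 1·6 = 6
R: 6·1+3·0 = 6 | 1·6 = 6
gcd(6,3,1) = 1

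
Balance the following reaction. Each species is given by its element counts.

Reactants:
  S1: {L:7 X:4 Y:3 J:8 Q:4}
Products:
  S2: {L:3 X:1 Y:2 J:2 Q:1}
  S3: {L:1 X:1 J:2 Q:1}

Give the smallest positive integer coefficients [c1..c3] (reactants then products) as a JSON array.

Coefficients: [2, 3, 5]

L: 2·7 = 14 | 3·3+5·1 = 14
X: 2·4 = 8 | 3·1+5·1 = 8
Y: 2·3 = 6 | 3·2+5·0 = 6
J: 2·8 = 16 | 3·2+5·2 = 16
Q: 2·4 = 8 | 3·1+5·1 = 8
gcd(2,3,5) = 1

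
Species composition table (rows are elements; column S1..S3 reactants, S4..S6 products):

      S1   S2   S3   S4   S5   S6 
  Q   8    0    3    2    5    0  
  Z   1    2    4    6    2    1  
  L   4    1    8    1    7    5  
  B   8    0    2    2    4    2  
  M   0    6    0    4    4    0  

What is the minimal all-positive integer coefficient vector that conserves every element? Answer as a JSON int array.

Q: 3·8+6·0+4·3 = 36 | 3·2+6·5+1·0 = 36
Z: 3·1+6·2+4·4 = 31 | 3·6+6·2+1·1 = 31
L: 3·4+6·1+4·8 = 50 | 3·1+6·7+1·5 = 50
B: 3·8+6·0+4·2 = 32 | 3·2+6·4+1·2 = 32
M: 3·0+6·6+4·0 = 36 | 3·4+6·4+1·0 = 36
gcd(3,6,4,3,6,1) = 1

Coefficients: [3, 6, 4, 3, 6, 1]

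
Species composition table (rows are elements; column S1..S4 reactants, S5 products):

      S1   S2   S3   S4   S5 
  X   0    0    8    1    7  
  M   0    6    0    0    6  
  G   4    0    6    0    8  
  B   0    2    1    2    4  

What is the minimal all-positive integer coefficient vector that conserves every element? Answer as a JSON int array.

X: 4·0+5·0+4·8+3·1 = 35 | 5·7 = 35
M: 4·0+5·6+4·0+3·0 = 30 | 5·6 = 30
G: 4·4+5·0+4·6+3·0 = 40 | 5·8 = 40
B: 4·0+5·2+4·1+3·2 = 20 | 5·4 = 20
gcd(4,5,4,3,5) = 1

Coefficients: [4, 5, 4, 3, 5]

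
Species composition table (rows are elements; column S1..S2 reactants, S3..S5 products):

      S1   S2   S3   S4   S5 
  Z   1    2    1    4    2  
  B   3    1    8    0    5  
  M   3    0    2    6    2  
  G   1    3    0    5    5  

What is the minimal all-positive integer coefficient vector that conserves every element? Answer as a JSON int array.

Z: 6·1+3·2 = 12 | 2·1+2·4+1·2 = 12
B: 6·3+3·1 = 21 | 2·8+2·0+1·5 = 21
M: 6·3+3·0 = 18 | 2·2+2·6+1·2 = 18
G: 6·1+3·3 = 15 | 2·0+2·5+1·5 = 15
gcd(6,3,2,2,1) = 1

Coefficients: [6, 3, 2, 2, 1]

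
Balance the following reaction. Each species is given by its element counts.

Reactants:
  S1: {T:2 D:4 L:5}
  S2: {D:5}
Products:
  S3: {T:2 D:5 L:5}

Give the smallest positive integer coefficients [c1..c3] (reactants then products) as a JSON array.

Coefficients: [5, 1, 5]

T: 5·2+1·0 = 10 | 5·2 = 10
D: 5·4+1·5 = 25 | 5·5 = 25
L: 5·5+1·0 = 25 | 5·5 = 25
gcd(5,1,5) = 1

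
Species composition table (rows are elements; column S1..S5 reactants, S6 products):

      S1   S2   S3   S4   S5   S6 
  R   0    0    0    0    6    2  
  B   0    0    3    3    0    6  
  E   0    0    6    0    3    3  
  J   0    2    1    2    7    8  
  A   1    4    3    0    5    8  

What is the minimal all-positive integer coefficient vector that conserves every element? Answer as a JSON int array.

R: 4·0+3·0+1·0+5·0+1·6 = 6 | 3·2 = 6
B: 4·0+3·0+1·3+5·3+1·0 = 18 | 3·6 = 18
E: 4·0+3·0+1·6+5·0+1·3 = 9 | 3·3 = 9
J: 4·0+3·2+1·1+5·2+1·7 = 24 | 3·8 = 24
A: 4·1+3·4+1·3+5·0+1·5 = 24 | 3·8 = 24
gcd(4,3,1,5,1,3) = 1

Coefficients: [4, 3, 1, 5, 1, 3]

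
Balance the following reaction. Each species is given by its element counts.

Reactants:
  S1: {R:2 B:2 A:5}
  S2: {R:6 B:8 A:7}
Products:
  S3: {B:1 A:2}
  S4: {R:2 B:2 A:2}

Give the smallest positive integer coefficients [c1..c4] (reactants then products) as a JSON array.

R: 1·2+1·6 = 8 | 2·0+4·2 = 8
B: 1·2+1·8 = 10 | 2·1+4·2 = 10
A: 1·5+1·7 = 12 | 2·2+4·2 = 12
gcd(1,1,2,4) = 1

Coefficients: [1, 1, 2, 4]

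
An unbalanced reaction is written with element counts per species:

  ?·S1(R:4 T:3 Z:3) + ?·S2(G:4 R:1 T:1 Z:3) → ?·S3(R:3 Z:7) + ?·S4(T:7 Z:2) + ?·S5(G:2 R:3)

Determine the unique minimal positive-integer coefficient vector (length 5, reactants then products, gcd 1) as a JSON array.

Coefficients: [2, 1, 1, 1, 2]

G: 2·0+1·4 = 4 | 1·0+1·0+2·2 = 4
R: 2·4+1·1 = 9 | 1·3+1·0+2·3 = 9
T: 2·3+1·1 = 7 | 1·0+1·7+2·0 = 7
Z: 2·3+1·3 = 9 | 1·7+1·2+2·0 = 9
gcd(2,1,1,1,2) = 1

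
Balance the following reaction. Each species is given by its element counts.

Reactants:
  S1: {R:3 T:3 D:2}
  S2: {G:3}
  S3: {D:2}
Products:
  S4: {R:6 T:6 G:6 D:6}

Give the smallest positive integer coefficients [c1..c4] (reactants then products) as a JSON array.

Coefficients: [2, 2, 1, 1]

R: 2·3+2·0+1·0 = 6 | 1·6 = 6
T: 2·3+2·0+1·0 = 6 | 1·6 = 6
G: 2·0+2·3+1·0 = 6 | 1·6 = 6
D: 2·2+2·0+1·2 = 6 | 1·6 = 6
gcd(2,2,1,1) = 1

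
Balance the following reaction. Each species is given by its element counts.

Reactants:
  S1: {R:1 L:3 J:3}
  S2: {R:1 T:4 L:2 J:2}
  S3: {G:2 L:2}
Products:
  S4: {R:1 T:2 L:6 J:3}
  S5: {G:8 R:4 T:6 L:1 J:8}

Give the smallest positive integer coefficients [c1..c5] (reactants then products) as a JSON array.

Coefficients: [5, 4, 4, 5, 1]

G: 5·0+4·0+4·2 = 8 | 5·0+1·8 = 8
R: 5·1+4·1+4·0 = 9 | 5·1+1·4 = 9
T: 5·0+4·4+4·0 = 16 | 5·2+1·6 = 16
L: 5·3+4·2+4·2 = 31 | 5·6+1·1 = 31
J: 5·3+4·2+4·0 = 23 | 5·3+1·8 = 23
gcd(5,4,4,5,1) = 1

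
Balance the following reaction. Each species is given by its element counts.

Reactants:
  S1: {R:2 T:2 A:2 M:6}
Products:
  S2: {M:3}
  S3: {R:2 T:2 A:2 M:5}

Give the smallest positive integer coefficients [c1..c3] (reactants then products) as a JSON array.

R: 3·2 = 6 | 1·0+3·2 = 6
T: 3·2 = 6 | 1·0+3·2 = 6
A: 3·2 = 6 | 1·0+3·2 = 6
M: 3·6 = 18 | 1·3+3·5 = 18
gcd(3,1,3) = 1

Coefficients: [3, 1, 3]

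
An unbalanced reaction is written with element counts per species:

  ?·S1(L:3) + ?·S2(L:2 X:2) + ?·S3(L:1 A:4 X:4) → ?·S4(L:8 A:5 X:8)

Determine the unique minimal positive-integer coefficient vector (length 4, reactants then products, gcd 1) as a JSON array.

Coefficients: [5, 6, 5, 4]

L: 5·3+6·2+5·1 = 32 | 4·8 = 32
A: 5·0+6·0+5·4 = 20 | 4·5 = 20
X: 5·0+6·2+5·4 = 32 | 4·8 = 32
gcd(5,6,5,4) = 1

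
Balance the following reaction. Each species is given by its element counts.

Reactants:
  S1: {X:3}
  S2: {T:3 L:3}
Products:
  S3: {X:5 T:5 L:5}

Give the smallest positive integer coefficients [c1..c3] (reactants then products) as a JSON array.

Coefficients: [5, 5, 3]

X: 5·3+5·0 = 15 | 3·5 = 15
T: 5·0+5·3 = 15 | 3·5 = 15
L: 5·0+5·3 = 15 | 3·5 = 15
gcd(5,5,3) = 1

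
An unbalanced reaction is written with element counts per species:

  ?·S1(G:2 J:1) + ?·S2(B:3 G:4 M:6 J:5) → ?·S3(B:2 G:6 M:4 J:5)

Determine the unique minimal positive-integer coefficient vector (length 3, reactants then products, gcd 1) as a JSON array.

Coefficients: [5, 2, 3]

B: 5·0+2·3 = 6 | 3·2 = 6
G: 5·2+2·4 = 18 | 3·6 = 18
M: 5·0+2·6 = 12 | 3·4 = 12
J: 5·1+2·5 = 15 | 3·5 = 15
gcd(5,2,3) = 1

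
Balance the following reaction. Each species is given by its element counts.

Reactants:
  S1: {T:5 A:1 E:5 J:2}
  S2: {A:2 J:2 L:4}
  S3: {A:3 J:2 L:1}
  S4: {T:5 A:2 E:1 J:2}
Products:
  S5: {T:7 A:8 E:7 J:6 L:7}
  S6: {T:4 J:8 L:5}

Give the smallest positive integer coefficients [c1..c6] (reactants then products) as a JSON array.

Coefficients: [4, 6, 2, 1, 3, 1]

T: 4·5+6·0+2·0+1·5 = 25 | 3·7+1·4 = 25
A: 4·1+6·2+2·3+1·2 = 24 | 3·8+1·0 = 24
E: 4·5+6·0+2·0+1·1 = 21 | 3·7+1·0 = 21
J: 4·2+6·2+2·2+1·2 = 26 | 3·6+1·8 = 26
L: 4·0+6·4+2·1+1·0 = 26 | 3·7+1·5 = 26
gcd(4,6,2,1,3,1) = 1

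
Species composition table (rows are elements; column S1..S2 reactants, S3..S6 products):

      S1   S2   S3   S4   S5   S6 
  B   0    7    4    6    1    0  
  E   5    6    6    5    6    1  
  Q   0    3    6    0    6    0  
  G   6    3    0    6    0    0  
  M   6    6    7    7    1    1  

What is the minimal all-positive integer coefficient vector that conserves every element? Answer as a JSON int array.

Coefficients: [3, 6, 1, 6, 2, 3]

B: 3·0+6·7 = 42 | 1·4+6·6+2·1+3·0 = 42
E: 3·5+6·6 = 51 | 1·6+6·5+2·6+3·1 = 51
Q: 3·0+6·3 = 18 | 1·6+6·0+2·6+3·0 = 18
G: 3·6+6·3 = 36 | 1·0+6·6+2·0+3·0 = 36
M: 3·6+6·6 = 54 | 1·7+6·7+2·1+3·1 = 54
gcd(3,6,1,6,2,3) = 1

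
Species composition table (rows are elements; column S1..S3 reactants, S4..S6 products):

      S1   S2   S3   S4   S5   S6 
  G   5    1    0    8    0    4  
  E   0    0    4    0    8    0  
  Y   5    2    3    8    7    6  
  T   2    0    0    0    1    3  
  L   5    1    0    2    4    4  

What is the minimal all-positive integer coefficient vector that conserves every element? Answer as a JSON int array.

G: 3·5+5·1+6·0 = 20 | 2·8+3·0+1·4 = 20
E: 3·0+5·0+6·4 = 24 | 2·0+3·8+1·0 = 24
Y: 3·5+5·2+6·3 = 43 | 2·8+3·7+1·6 = 43
T: 3·2+5·0+6·0 = 6 | 2·0+3·1+1·3 = 6
L: 3·5+5·1+6·0 = 20 | 2·2+3·4+1·4 = 20
gcd(3,5,6,2,3,1) = 1

Coefficients: [3, 5, 6, 2, 3, 1]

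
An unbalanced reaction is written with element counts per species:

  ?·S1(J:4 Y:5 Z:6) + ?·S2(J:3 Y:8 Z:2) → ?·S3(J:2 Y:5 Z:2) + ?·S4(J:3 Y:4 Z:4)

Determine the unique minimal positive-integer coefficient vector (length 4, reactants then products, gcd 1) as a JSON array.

Coefficients: [3, 2, 3, 4]

J: 3·4+2·3 = 18 | 3·2+4·3 = 18
Y: 3·5+2·8 = 31 | 3·5+4·4 = 31
Z: 3·6+2·2 = 22 | 3·2+4·4 = 22
gcd(3,2,3,4) = 1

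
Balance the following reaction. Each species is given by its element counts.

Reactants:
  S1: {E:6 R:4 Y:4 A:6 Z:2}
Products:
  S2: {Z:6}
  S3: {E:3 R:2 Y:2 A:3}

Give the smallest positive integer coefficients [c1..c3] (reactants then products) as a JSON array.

Coefficients: [3, 1, 6]

E: 3·6 = 18 | 1·0+6·3 = 18
R: 3·4 = 12 | 1·0+6·2 = 12
Y: 3·4 = 12 | 1·0+6·2 = 12
A: 3·6 = 18 | 1·0+6·3 = 18
Z: 3·2 = 6 | 1·6+6·0 = 6
gcd(3,1,6) = 1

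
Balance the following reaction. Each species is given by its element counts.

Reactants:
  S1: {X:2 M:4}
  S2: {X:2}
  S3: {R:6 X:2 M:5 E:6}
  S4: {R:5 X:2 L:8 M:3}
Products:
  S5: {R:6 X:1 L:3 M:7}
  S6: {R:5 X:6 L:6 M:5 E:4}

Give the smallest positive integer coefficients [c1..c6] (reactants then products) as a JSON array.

Coefficients: [5, 5, 4, 6, 4, 6]

R: 5·0+5·0+4·6+6·5 = 54 | 4·6+6·5 = 54
X: 5·2+5·2+4·2+6·2 = 40 | 4·1+6·6 = 40
L: 5·0+5·0+4·0+6·8 = 48 | 4·3+6·6 = 48
M: 5·4+5·0+4·5+6·3 = 58 | 4·7+6·5 = 58
E: 5·0+5·0+4·6+6·0 = 24 | 4·0+6·4 = 24
gcd(5,5,4,6,4,6) = 1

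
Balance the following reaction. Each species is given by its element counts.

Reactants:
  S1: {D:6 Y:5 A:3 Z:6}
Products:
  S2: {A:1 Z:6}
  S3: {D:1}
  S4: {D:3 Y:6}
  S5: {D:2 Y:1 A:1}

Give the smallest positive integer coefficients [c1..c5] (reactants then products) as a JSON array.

D: 2·6 = 12 | 2·0+1·1+1·3+4·2 = 12
Y: 2·5 = 10 | 2·0+1·0+1·6+4·1 = 10
A: 2·3 = 6 | 2·1+1·0+1·0+4·1 = 6
Z: 2·6 = 12 | 2·6+1·0+1·0+4·0 = 12
gcd(2,2,1,1,4) = 1

Coefficients: [2, 2, 1, 1, 4]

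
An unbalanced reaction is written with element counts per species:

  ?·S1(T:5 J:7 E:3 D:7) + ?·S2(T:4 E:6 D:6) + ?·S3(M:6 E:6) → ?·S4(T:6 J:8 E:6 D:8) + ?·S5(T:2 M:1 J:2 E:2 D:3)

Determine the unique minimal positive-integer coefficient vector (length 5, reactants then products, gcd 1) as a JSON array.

T: 4·5+1·4+1·0 = 24 | 2·6+6·2 = 24
M: 4·0+1·0+1·6 = 6 | 2·0+6·1 = 6
J: 4·7+1·0+1·0 = 28 | 2·8+6·2 = 28
E: 4·3+1·6+1·6 = 24 | 2·6+6·2 = 24
D: 4·7+1·6+1·0 = 34 | 2·8+6·3 = 34
gcd(4,1,1,2,6) = 1

Coefficients: [4, 1, 1, 2, 6]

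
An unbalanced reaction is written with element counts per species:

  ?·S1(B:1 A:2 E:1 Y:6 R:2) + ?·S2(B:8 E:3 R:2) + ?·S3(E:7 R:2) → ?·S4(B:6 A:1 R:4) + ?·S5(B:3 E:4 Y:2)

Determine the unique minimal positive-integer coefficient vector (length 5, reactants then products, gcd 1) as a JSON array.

Coefficients: [2, 5, 1, 4, 6]

B: 2·1+5·8+1·0 = 42 | 4·6+6·3 = 42
A: 2·2+5·0+1·0 = 4 | 4·1+6·0 = 4
E: 2·1+5·3+1·7 = 24 | 4·0+6·4 = 24
Y: 2·6+5·0+1·0 = 12 | 4·0+6·2 = 12
R: 2·2+5·2+1·2 = 16 | 4·4+6·0 = 16
gcd(2,5,1,4,6) = 1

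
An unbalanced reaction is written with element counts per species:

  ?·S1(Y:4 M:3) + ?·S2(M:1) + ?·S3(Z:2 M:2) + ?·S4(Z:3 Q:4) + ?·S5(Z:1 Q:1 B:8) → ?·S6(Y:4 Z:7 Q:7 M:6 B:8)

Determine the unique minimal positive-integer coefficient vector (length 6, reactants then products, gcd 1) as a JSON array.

Y: 4·4+6·0+3·0+6·0+4·0 = 16 | 4·4 = 16
Z: 4·0+6·0+3·2+6·3+4·1 = 28 | 4·7 = 28
Q: 4·0+6·0+3·0+6·4+4·1 = 28 | 4·7 = 28
M: 4·3+6·1+3·2+6·0+4·0 = 24 | 4·6 = 24
B: 4·0+6·0+3·0+6·0+4·8 = 32 | 4·8 = 32
gcd(4,6,3,6,4,4) = 1

Coefficients: [4, 6, 3, 6, 4, 4]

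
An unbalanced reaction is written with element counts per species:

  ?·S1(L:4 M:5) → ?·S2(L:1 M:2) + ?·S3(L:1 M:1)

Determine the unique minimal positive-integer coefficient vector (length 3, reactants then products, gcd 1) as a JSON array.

Coefficients: [1, 1, 3]

L: 1·4 = 4 | 1·1+3·1 = 4
M: 1·5 = 5 | 1·2+3·1 = 5
gcd(1,1,3) = 1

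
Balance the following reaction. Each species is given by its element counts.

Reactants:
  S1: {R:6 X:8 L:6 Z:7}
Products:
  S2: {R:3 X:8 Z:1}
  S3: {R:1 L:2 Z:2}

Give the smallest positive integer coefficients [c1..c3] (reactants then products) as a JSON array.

Coefficients: [1, 1, 3]

R: 1·6 = 6 | 1·3+3·1 = 6
X: 1·8 = 8 | 1·8+3·0 = 8
L: 1·6 = 6 | 1·0+3·2 = 6
Z: 1·7 = 7 | 1·1+3·2 = 7
gcd(1,1,3) = 1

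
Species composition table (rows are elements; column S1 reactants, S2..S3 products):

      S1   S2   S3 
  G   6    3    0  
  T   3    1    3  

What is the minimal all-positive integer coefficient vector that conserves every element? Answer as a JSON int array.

G: 3·6 = 18 | 6·3+1·0 = 18
T: 3·3 = 9 | 6·1+1·3 = 9
gcd(3,6,1) = 1

Coefficients: [3, 6, 1]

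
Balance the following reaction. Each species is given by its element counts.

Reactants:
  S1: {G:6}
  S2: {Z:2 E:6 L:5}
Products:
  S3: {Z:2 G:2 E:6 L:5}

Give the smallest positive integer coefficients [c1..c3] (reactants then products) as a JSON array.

Z: 1·0+3·2 = 6 | 3·2 = 6
G: 1·6+3·0 = 6 | 3·2 = 6
E: 1·0+3·6 = 18 | 3·6 = 18
L: 1·0+3·5 = 15 | 3·5 = 15
gcd(1,3,3) = 1

Coefficients: [1, 3, 3]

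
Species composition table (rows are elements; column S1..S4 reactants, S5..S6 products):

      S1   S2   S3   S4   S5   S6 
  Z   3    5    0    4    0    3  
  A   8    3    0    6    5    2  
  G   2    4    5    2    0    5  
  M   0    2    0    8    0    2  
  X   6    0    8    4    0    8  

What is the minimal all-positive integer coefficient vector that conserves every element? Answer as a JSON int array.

Coefficients: [2, 1, 3, 1, 3, 5]

Z: 2·3+1·5+3·0+1·4 = 15 | 3·0+5·3 = 15
A: 2·8+1·3+3·0+1·6 = 25 | 3·5+5·2 = 25
G: 2·2+1·4+3·5+1·2 = 25 | 3·0+5·5 = 25
M: 2·0+1·2+3·0+1·8 = 10 | 3·0+5·2 = 10
X: 2·6+1·0+3·8+1·4 = 40 | 3·0+5·8 = 40
gcd(2,1,3,1,3,5) = 1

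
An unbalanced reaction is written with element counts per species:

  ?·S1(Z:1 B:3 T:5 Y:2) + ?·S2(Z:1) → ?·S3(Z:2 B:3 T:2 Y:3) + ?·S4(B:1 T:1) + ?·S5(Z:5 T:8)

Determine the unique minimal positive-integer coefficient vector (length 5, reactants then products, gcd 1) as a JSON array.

Coefficients: [3, 6, 2, 3, 1]

Z: 3·1+6·1 = 9 | 2·2+3·0+1·5 = 9
B: 3·3+6·0 = 9 | 2·3+3·1+1·0 = 9
T: 3·5+6·0 = 15 | 2·2+3·1+1·8 = 15
Y: 3·2+6·0 = 6 | 2·3+3·0+1·0 = 6
gcd(3,6,2,3,1) = 1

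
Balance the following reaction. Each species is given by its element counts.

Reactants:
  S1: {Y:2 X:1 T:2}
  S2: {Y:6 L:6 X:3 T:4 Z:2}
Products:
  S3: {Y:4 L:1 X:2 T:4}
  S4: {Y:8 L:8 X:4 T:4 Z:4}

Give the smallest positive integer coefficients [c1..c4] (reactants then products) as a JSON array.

Y: 6·2+2·6 = 24 | 4·4+1·8 = 24
L: 6·0+2·6 = 12 | 4·1+1·8 = 12
X: 6·1+2·3 = 12 | 4·2+1·4 = 12
T: 6·2+2·4 = 20 | 4·4+1·4 = 20
Z: 6·0+2·2 = 4 | 4·0+1·4 = 4
gcd(6,2,4,1) = 1

Coefficients: [6, 2, 4, 1]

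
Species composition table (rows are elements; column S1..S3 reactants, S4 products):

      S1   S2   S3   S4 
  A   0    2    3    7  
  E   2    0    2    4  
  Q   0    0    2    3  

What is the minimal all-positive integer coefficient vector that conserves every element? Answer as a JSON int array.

Coefficients: [2, 5, 6, 4]

A: 2·0+5·2+6·3 = 28 | 4·7 = 28
E: 2·2+5·0+6·2 = 16 | 4·4 = 16
Q: 2·0+5·0+6·2 = 12 | 4·3 = 12
gcd(2,5,6,4) = 1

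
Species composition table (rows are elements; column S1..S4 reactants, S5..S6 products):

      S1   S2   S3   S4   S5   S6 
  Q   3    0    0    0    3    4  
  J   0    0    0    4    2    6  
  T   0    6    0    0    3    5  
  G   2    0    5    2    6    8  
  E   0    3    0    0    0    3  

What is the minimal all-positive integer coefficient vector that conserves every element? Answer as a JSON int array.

Q: 5·3+3·0+2·0+5·0 = 15 | 1·3+3·4 = 15
J: 5·0+3·0+2·0+5·4 = 20 | 1·2+3·6 = 20
T: 5·0+3·6+2·0+5·0 = 18 | 1·3+3·5 = 18
G: 5·2+3·0+2·5+5·2 = 30 | 1·6+3·8 = 30
E: 5·0+3·3+2·0+5·0 = 9 | 1·0+3·3 = 9
gcd(5,3,2,5,1,3) = 1

Coefficients: [5, 3, 2, 5, 1, 3]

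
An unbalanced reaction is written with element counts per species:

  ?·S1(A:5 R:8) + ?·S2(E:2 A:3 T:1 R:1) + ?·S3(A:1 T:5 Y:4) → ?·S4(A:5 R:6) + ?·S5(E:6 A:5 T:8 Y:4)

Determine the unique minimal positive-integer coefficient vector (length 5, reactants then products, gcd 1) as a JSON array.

E: 3·0+6·2+2·0 = 12 | 5·0+2·6 = 12
A: 3·5+6·3+2·1 = 35 | 5·5+2·5 = 35
T: 3·0+6·1+2·5 = 16 | 5·0+2·8 = 16
R: 3·8+6·1+2·0 = 30 | 5·6+2·0 = 30
Y: 3·0+6·0+2·4 = 8 | 5·0+2·4 = 8
gcd(3,6,2,5,2) = 1

Coefficients: [3, 6, 2, 5, 2]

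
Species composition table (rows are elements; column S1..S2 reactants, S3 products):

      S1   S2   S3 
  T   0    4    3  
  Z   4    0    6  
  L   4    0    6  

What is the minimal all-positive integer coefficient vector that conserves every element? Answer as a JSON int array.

T: 6·0+3·4 = 12 | 4·3 = 12
Z: 6·4+3·0 = 24 | 4·6 = 24
L: 6·4+3·0 = 24 | 4·6 = 24
gcd(6,3,4) = 1

Coefficients: [6, 3, 4]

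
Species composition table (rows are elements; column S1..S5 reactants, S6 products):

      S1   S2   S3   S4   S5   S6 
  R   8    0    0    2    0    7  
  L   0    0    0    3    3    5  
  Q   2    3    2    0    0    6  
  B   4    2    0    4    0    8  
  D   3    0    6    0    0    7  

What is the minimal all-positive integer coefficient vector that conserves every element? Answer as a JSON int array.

R: 4·8+6·0+5·0+5·2+5·0 = 42 | 6·7 = 42
L: 4·0+6·0+5·0+5·3+5·3 = 30 | 6·5 = 30
Q: 4·2+6·3+5·2+5·0+5·0 = 36 | 6·6 = 36
B: 4·4+6·2+5·0+5·4+5·0 = 48 | 6·8 = 48
D: 4·3+6·0+5·6+5·0+5·0 = 42 | 6·7 = 42
gcd(4,6,5,5,5,6) = 1

Coefficients: [4, 6, 5, 5, 5, 6]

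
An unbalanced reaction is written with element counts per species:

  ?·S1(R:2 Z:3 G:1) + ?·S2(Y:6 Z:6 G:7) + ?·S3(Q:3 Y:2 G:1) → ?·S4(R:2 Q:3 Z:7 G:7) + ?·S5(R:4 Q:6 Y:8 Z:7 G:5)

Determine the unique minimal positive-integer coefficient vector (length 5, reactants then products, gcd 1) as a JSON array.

R: 5·2+1·0+5·0 = 10 | 1·2+2·4 = 10
Q: 5·0+1·0+5·3 = 15 | 1·3+2·6 = 15
Y: 5·0+1·6+5·2 = 16 | 1·0+2·8 = 16
Z: 5·3+1·6+5·0 = 21 | 1·7+2·7 = 21
G: 5·1+1·7+5·1 = 17 | 1·7+2·5 = 17
gcd(5,1,5,1,2) = 1

Coefficients: [5, 1, 5, 1, 2]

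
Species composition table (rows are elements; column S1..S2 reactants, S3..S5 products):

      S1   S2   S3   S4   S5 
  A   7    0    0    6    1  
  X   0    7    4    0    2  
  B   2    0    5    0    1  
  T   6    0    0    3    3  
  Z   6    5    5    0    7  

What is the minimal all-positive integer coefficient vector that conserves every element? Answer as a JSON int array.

A: 5·7+2·0 = 35 | 1·0+5·6+5·1 = 35
X: 5·0+2·7 = 14 | 1·4+5·0+5·2 = 14
B: 5·2+2·0 = 10 | 1·5+5·0+5·1 = 10
T: 5·6+2·0 = 30 | 1·0+5·3+5·3 = 30
Z: 5·6+2·5 = 40 | 1·5+5·0+5·7 = 40
gcd(5,2,1,5,5) = 1

Coefficients: [5, 2, 1, 5, 5]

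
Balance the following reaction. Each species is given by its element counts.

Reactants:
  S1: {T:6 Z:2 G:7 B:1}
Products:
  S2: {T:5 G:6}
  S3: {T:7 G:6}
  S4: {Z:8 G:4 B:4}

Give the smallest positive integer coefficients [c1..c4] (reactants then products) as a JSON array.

Coefficients: [4, 2, 2, 1]

T: 4·6 = 24 | 2·5+2·7+1·0 = 24
Z: 4·2 = 8 | 2·0+2·0+1·8 = 8
G: 4·7 = 28 | 2·6+2·6+1·4 = 28
B: 4·1 = 4 | 2·0+2·0+1·4 = 4
gcd(4,2,2,1) = 1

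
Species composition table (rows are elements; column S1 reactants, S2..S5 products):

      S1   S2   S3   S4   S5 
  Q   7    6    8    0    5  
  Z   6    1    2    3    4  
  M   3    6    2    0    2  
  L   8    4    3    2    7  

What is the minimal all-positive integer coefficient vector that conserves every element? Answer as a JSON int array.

Coefficients: [6, 1, 2, 5, 4]

Q: 6·7 = 42 | 1·6+2·8+5·0+4·5 = 42
Z: 6·6 = 36 | 1·1+2·2+5·3+4·4 = 36
M: 6·3 = 18 | 1·6+2·2+5·0+4·2 = 18
L: 6·8 = 48 | 1·4+2·3+5·2+4·7 = 48
gcd(6,1,2,5,4) = 1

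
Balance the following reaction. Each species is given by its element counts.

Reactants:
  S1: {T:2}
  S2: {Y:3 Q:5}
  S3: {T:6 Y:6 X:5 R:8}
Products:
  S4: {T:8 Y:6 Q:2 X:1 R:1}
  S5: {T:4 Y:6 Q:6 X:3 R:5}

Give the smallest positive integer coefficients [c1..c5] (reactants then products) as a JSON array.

Coefficients: [4, 4, 2, 1, 3]

T: 4·2+4·0+2·6 = 20 | 1·8+3·4 = 20
Y: 4·0+4·3+2·6 = 24 | 1·6+3·6 = 24
Q: 4·0+4·5+2·0 = 20 | 1·2+3·6 = 20
X: 4·0+4·0+2·5 = 10 | 1·1+3·3 = 10
R: 4·0+4·0+2·8 = 16 | 1·1+3·5 = 16
gcd(4,4,2,1,3) = 1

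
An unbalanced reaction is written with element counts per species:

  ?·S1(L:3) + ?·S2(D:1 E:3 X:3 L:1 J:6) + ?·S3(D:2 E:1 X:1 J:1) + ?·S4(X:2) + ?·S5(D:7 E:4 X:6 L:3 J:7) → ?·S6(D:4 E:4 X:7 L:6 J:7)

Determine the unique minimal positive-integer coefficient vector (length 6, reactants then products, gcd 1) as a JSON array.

Coefficients: [6, 3, 3, 5, 1, 4]

D: 6·0+3·1+3·2+5·0+1·7 = 16 | 4·4 = 16
E: 6·0+3·3+3·1+5·0+1·4 = 16 | 4·4 = 16
X: 6·0+3·3+3·1+5·2+1·6 = 28 | 4·7 = 28
L: 6·3+3·1+3·0+5·0+1·3 = 24 | 4·6 = 24
J: 6·0+3·6+3·1+5·0+1·7 = 28 | 4·7 = 28
gcd(6,3,3,5,1,4) = 1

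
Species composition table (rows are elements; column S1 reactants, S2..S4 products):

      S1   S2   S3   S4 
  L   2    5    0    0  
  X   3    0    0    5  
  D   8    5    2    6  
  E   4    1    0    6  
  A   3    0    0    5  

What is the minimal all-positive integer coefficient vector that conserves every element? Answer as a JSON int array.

L: 5·2 = 10 | 2·5+6·0+3·0 = 10
X: 5·3 = 15 | 2·0+6·0+3·5 = 15
D: 5·8 = 40 | 2·5+6·2+3·6 = 40
E: 5·4 = 20 | 2·1+6·0+3·6 = 20
A: 5·3 = 15 | 2·0+6·0+3·5 = 15
gcd(5,2,6,3) = 1

Coefficients: [5, 2, 6, 3]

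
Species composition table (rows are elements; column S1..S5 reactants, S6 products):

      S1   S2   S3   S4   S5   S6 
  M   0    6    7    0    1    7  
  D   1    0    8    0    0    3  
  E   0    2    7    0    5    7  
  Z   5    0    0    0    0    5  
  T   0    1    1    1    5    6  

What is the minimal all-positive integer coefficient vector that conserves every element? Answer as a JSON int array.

M: 4·0+3·6+1·7+5·0+3·1 = 28 | 4·7 = 28
D: 4·1+3·0+1·8+5·0+3·0 = 12 | 4·3 = 12
E: 4·0+3·2+1·7+5·0+3·5 = 28 | 4·7 = 28
Z: 4·5+3·0+1·0+5·0+3·0 = 20 | 4·5 = 20
T: 4·0+3·1+1·1+5·1+3·5 = 24 | 4·6 = 24
gcd(4,3,1,5,3,4) = 1

Coefficients: [4, 3, 1, 5, 3, 4]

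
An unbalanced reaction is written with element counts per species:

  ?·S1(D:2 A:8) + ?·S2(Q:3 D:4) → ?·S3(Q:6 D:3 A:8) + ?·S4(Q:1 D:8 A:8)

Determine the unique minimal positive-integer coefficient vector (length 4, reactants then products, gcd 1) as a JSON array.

Coefficients: [5, 5, 2, 3]

Q: 5·0+5·3 = 15 | 2·6+3·1 = 15
D: 5·2+5·4 = 30 | 2·3+3·8 = 30
A: 5·8+5·0 = 40 | 2·8+3·8 = 40
gcd(5,5,2,3) = 1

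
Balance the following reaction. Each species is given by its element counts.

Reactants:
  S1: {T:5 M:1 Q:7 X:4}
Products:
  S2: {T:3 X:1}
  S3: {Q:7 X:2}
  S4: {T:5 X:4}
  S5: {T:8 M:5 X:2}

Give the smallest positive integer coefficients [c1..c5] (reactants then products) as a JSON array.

Coefficients: [5, 4, 5, 1, 1]

T: 5·5 = 25 | 4·3+5·0+1·5+1·8 = 25
M: 5·1 = 5 | 4·0+5·0+1·0+1·5 = 5
Q: 5·7 = 35 | 4·0+5·7+1·0+1·0 = 35
X: 5·4 = 20 | 4·1+5·2+1·4+1·2 = 20
gcd(5,4,5,1,1) = 1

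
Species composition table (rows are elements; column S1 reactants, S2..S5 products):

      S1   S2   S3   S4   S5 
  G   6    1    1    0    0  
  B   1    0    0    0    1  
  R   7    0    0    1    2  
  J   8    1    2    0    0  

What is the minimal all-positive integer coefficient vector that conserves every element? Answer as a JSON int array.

G: 1·6 = 6 | 4·1+2·1+5·0+1·0 = 6
B: 1·1 = 1 | 4·0+2·0+5·0+1·1 = 1
R: 1·7 = 7 | 4·0+2·0+5·1+1·2 = 7
J: 1·8 = 8 | 4·1+2·2+5·0+1·0 = 8
gcd(1,4,2,5,1) = 1

Coefficients: [1, 4, 2, 5, 1]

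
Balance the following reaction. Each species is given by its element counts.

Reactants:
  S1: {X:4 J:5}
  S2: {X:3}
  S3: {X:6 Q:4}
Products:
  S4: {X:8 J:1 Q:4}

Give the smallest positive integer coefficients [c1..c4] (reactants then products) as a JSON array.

Coefficients: [1, 2, 5, 5]

X: 1·4+2·3+5·6 = 40 | 5·8 = 40
J: 1·5+2·0+5·0 = 5 | 5·1 = 5
Q: 1·0+2·0+5·4 = 20 | 5·4 = 20
gcd(1,2,5,5) = 1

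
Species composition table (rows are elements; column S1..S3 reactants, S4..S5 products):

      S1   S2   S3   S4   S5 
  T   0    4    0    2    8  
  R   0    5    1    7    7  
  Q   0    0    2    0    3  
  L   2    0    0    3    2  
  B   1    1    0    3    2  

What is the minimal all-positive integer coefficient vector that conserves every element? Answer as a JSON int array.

Coefficients: [5, 5, 3, 2, 2]

T: 5·0+5·4+3·0 = 20 | 2·2+2·8 = 20
R: 5·0+5·5+3·1 = 28 | 2·7+2·7 = 28
Q: 5·0+5·0+3·2 = 6 | 2·0+2·3 = 6
L: 5·2+5·0+3·0 = 10 | 2·3+2·2 = 10
B: 5·1+5·1+3·0 = 10 | 2·3+2·2 = 10
gcd(5,5,3,2,2) = 1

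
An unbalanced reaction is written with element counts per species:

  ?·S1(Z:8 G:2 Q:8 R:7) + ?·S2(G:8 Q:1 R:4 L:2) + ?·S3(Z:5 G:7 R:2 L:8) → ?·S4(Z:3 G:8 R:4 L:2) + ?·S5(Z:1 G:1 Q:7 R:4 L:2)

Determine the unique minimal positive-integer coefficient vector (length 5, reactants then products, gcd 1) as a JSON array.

Z: 2·8+5·0+1·5 = 21 | 6·3+3·1 = 21
G: 2·2+5·8+1·7 = 51 | 6·8+3·1 = 51
Q: 2·8+5·1+1·0 = 21 | 6·0+3·7 = 21
R: 2·7+5·4+1·2 = 36 | 6·4+3·4 = 36
L: 2·0+5·2+1·8 = 18 | 6·2+3·2 = 18
gcd(2,5,1,6,3) = 1

Coefficients: [2, 5, 1, 6, 3]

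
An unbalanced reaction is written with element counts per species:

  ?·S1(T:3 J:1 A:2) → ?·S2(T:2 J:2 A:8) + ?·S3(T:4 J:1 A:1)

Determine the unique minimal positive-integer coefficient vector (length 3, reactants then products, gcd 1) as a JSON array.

Coefficients: [6, 1, 4]

T: 6·3 = 18 | 1·2+4·4 = 18
J: 6·1 = 6 | 1·2+4·1 = 6
A: 6·2 = 12 | 1·8+4·1 = 12
gcd(6,1,4) = 1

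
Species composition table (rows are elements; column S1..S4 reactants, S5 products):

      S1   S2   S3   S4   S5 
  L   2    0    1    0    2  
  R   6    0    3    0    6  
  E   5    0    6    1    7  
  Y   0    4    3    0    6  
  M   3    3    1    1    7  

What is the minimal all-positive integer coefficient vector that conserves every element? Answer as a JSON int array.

L: 4·2+6·0+2·1+3·0 = 10 | 5·2 = 10
R: 4·6+6·0+2·3+3·0 = 30 | 5·6 = 30
E: 4·5+6·0+2·6+3·1 = 35 | 5·7 = 35
Y: 4·0+6·4+2·3+3·0 = 30 | 5·6 = 30
M: 4·3+6·3+2·1+3·1 = 35 | 5·7 = 35
gcd(4,6,2,3,5) = 1

Coefficients: [4, 6, 2, 3, 5]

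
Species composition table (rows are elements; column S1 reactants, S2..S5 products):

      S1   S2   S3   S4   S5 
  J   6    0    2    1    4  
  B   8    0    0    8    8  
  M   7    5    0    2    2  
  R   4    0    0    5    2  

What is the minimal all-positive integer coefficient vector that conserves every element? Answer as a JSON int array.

Coefficients: [3, 3, 6, 2, 1]

J: 3·6 = 18 | 3·0+6·2+2·1+1·4 = 18
B: 3·8 = 24 | 3·0+6·0+2·8+1·8 = 24
M: 3·7 = 21 | 3·5+6·0+2·2+1·2 = 21
R: 3·4 = 12 | 3·0+6·0+2·5+1·2 = 12
gcd(3,3,6,2,1) = 1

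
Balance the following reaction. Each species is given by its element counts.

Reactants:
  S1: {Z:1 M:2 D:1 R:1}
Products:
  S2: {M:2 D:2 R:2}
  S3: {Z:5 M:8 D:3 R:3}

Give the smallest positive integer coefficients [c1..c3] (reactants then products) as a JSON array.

Coefficients: [5, 1, 1]

Z: 5·1 = 5 | 1·0+1·5 = 5
M: 5·2 = 10 | 1·2+1·8 = 10
D: 5·1 = 5 | 1·2+1·3 = 5
R: 5·1 = 5 | 1·2+1·3 = 5
gcd(5,1,1) = 1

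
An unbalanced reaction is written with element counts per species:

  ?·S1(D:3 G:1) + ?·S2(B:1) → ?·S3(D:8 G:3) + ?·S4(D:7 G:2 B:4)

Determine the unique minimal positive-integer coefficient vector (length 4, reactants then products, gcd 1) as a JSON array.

D: 5·3+4·0 = 15 | 1·8+1·7 = 15
G: 5·1+4·0 = 5 | 1·3+1·2 = 5
B: 5·0+4·1 = 4 | 1·0+1·4 = 4
gcd(5,4,1,1) = 1

Coefficients: [5, 4, 1, 1]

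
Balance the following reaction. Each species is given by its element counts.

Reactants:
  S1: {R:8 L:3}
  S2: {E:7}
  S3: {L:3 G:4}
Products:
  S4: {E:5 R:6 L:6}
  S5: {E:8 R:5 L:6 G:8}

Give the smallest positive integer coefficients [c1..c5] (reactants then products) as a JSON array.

E: 2·0+3·7+4·0 = 21 | 1·5+2·8 = 21
R: 2·8+3·0+4·0 = 16 | 1·6+2·5 = 16
L: 2·3+3·0+4·3 = 18 | 1·6+2·6 = 18
G: 2·0+3·0+4·4 = 16 | 1·0+2·8 = 16
gcd(2,3,4,1,2) = 1

Coefficients: [2, 3, 4, 1, 2]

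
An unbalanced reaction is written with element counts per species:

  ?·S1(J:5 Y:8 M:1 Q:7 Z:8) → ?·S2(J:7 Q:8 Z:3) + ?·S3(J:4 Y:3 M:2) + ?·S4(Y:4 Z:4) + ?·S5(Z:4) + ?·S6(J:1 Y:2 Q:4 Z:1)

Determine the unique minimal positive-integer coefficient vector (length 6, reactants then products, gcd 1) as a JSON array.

J: 4·5 = 20 | 1·7+2·4+4·0+2·0+5·1 = 20
Y: 4·8 = 32 | 1·0+2·3+4·4+2·0+5·2 = 32
M: 4·1 = 4 | 1·0+2·2+4·0+2·0+5·0 = 4
Q: 4·7 = 28 | 1·8+2·0+4·0+2·0+5·4 = 28
Z: 4·8 = 32 | 1·3+2·0+4·4+2·4+5·1 = 32
gcd(4,1,2,4,2,5) = 1

Coefficients: [4, 1, 2, 4, 2, 5]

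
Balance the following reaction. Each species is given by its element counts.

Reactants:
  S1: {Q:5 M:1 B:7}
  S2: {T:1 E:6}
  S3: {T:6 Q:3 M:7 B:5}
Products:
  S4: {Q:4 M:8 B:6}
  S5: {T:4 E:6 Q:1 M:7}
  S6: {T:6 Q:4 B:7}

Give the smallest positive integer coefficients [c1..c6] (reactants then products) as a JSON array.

Coefficients: [3, 2, 5, 3, 2, 4]

T: 3·0+2·1+5·6 = 32 | 3·0+2·4+4·6 = 32
E: 3·0+2·6+5·0 = 12 | 3·0+2·6+4·0 = 12
Q: 3·5+2·0+5·3 = 30 | 3·4+2·1+4·4 = 30
M: 3·1+2·0+5·7 = 38 | 3·8+2·7+4·0 = 38
B: 3·7+2·0+5·5 = 46 | 3·6+2·0+4·7 = 46
gcd(3,2,5,3,2,4) = 1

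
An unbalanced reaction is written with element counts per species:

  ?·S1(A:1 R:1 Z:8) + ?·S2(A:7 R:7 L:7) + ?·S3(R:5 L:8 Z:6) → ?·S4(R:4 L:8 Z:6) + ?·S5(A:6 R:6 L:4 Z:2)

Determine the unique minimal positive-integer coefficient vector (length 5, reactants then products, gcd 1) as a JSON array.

A: 2·1+4·7+4·0 = 30 | 5·0+5·6 = 30
R: 2·1+4·7+4·5 = 50 | 5·4+5·6 = 50
L: 2·0+4·7+4·8 = 60 | 5·8+5·4 = 60
Z: 2·8+4·0+4·6 = 40 | 5·6+5·2 = 40
gcd(2,4,4,5,5) = 1

Coefficients: [2, 4, 4, 5, 5]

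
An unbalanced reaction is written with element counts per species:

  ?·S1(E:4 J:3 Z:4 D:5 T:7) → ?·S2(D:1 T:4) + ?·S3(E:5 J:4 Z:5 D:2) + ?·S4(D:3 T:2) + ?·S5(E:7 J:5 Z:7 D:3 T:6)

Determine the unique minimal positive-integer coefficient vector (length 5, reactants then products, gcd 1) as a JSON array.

Coefficients: [6, 5, 2, 5, 2]

E: 6·4 = 24 | 5·0+2·5+5·0+2·7 = 24
J: 6·3 = 18 | 5·0+2·4+5·0+2·5 = 18
Z: 6·4 = 24 | 5·0+2·5+5·0+2·7 = 24
D: 6·5 = 30 | 5·1+2·2+5·3+2·3 = 30
T: 6·7 = 42 | 5·4+2·0+5·2+2·6 = 42
gcd(6,5,2,5,2) = 1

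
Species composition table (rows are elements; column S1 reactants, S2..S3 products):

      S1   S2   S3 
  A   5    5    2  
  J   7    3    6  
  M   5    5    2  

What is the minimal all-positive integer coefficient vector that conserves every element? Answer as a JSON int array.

A: 6·5 = 30 | 4·5+5·2 = 30
J: 6·7 = 42 | 4·3+5·6 = 42
M: 6·5 = 30 | 4·5+5·2 = 30
gcd(6,4,5) = 1

Coefficients: [6, 4, 5]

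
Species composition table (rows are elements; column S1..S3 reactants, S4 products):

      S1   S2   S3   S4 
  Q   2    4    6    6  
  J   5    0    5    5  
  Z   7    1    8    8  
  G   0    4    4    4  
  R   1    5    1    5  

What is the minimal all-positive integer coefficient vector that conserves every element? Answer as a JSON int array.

Coefficients: [4, 4, 1, 5]

Q: 4·2+4·4+1·6 = 30 | 5·6 = 30
J: 4·5+4·0+1·5 = 25 | 5·5 = 25
Z: 4·7+4·1+1·8 = 40 | 5·8 = 40
G: 4·0+4·4+1·4 = 20 | 5·4 = 20
R: 4·1+4·5+1·1 = 25 | 5·5 = 25
gcd(4,4,1,5) = 1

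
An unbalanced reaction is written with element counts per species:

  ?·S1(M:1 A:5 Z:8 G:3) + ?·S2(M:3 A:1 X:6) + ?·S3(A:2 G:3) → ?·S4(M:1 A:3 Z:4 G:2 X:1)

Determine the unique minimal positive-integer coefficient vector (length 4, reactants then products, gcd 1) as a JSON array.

M: 3·1+1·3+1·0 = 6 | 6·1 = 6
A: 3·5+1·1+1·2 = 18 | 6·3 = 18
Z: 3·8+1·0+1·0 = 24 | 6·4 = 24
G: 3·3+1·0+1·3 = 12 | 6·2 = 12
X: 3·0+1·6+1·0 = 6 | 6·1 = 6
gcd(3,1,1,6) = 1

Coefficients: [3, 1, 1, 6]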